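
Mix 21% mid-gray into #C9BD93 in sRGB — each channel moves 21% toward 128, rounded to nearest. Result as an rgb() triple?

rgb(186, 176, 143)

#C9BD93 is rgb(201, 189, 147).
A 21% tone moves each channel 21% toward 128:
  R: 201 + 0.21×(128−201) = 201 − 15.33 = 185.67 → 186
  G: 189 − 12.81 = 176.19 → 176
  B: 147 − 3.99 = 143.01 → 143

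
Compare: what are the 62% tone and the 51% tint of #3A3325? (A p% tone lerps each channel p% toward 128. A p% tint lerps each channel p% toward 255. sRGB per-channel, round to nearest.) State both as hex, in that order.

#65635D, #9E9B94

#3A3325 is rgb(58, 51, 37).
62% tone:
  R: 58 + 0.62×(128−58) = 58 + 43.4 = 101.4 → 101
  G: 51 + 0.62×(128−51) = 51 + 47.74 = 98.74 → 99
  B: 37 + 56.42 = 93.42 → 93
  → #65635D
51% tint:
  R: 58 + 0.51×(255−58) = 58 + 100.47 = 158.47 → 158
  G: 51 + 0.51×(255−51) = 51 + 104.04 = 155.04 → 155
  B: 37 + 111.18 = 148.18 → 148
  → #9E9B94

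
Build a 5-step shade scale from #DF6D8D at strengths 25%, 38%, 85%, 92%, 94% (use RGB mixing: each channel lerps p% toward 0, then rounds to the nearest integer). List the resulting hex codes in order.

#A7526A, #8A4457, #211015, #12090B, #0D0708

#DF6D8D is rgb(223, 109, 141).
25%: (223 − 55.75 = 167.25→167, 109 − 27.25 = 81.75→82, 141 − 35.25 = 105.75→106) → #A7526A
38%: (223 − 84.74 = 138.26→138, 109 − 41.42 = 67.58→68, 141 − 53.58 = 87.42→87) → #8A4457
85%: (223 − 189.55 = 33.45→33, 109 − 92.65 = 16.35→16, 141 − 119.85 = 21.15→21) → #211015
92%: (223 − 205.16 = 17.84→18, 109 − 100.28 = 8.72→9, 141 − 129.72 = 11.28→11) → #12090B
94%: (223 − 209.62 = 13.38→13, 109 − 102.46 = 6.54→7, 141 − 132.54 = 8.46→8) → #0D0708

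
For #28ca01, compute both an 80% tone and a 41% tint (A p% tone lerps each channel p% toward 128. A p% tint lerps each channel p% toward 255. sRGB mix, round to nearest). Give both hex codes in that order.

#6e8f67, #80e069

#28ca01 is rgb(40, 202, 1).
80% tone:
  R: 40 + 0.8×(128−40) = 40 + 70.4 = 110.4 → 110
  G: 202 − 59.2 = 142.8 → 143
  B: 1 + 101.6 = 102.6 → 103
  → #6e8f67
41% tint:
  R: 40 + 88.15 = 128.15 → 128
  G: 202 + 21.73 = 223.73 → 224
  B: 1 + 104.14 = 105.14 → 105
  → #80e069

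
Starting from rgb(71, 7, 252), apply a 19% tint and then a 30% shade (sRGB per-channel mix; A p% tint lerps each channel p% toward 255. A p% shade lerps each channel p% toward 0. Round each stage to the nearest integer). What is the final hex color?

Lerp each channel 19% toward 255:
  R: 71 + 0.19×(255−71) = 71 + 34.96 = 105.96 → 106
  G: 7 + 47.12 = 54.12 → 54
  B: 252 + 0.57 = 252.57 → 253
After the tint: rgb(106, 54, 253) = #6A36FD.
A 30% shade moves each channel 30% toward 0:
  R: 106 − 31.8 = 74.2 → 74
  G: 54 + 0.3×(0−54) = 54 − 16.2 = 37.8 → 38
  B: 253 + 0.3×(0−253) = 253 − 75.9 = 177.1 → 177
rgb(74, 38, 177) = #4A26B1.

#4A26B1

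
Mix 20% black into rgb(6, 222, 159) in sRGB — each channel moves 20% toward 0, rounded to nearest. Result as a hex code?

#05B27F

Lerp each channel 20% toward 0:
  R: 6 − 1.2 = 4.8 → 5
  G: 222 + 0.2×(0−222) = 222 − 44.4 = 177.6 → 178
  B: 159 − 31.8 = 127.2 → 127
rgb(5, 178, 127) = #05B27F.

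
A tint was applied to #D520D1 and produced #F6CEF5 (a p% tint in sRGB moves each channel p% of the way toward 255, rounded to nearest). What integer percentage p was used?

78%

#D520D1 is rgb(213, 32, 209); #F6CEF5 is rgb(246, 206, 245).
On the G channel (widest range): 206 ≈ 32 + (p/100)(255 − 32), so p ≈ 100×(206 − 32)/(255 − 32) = 17400/223 = 78.03.
p = 78 reproduces all three channels after rounding.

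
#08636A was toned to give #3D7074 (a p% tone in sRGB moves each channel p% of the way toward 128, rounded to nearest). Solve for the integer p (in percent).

#08636A is rgb(8, 99, 106); #3D7074 is rgb(61, 112, 116).
On the R channel (widest range): 61 ≈ 8 + (p/100)(128 − 8), so p ≈ 100×(61 − 8)/(128 − 8) = 5300/120 = 44.17.
p = 44 reproduces all three channels after rounding.

44%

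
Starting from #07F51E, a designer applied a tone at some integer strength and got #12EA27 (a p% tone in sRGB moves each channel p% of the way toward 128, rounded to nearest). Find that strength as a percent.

#07F51E is rgb(7, 245, 30); #12EA27 is rgb(18, 234, 39).
On the R channel (widest range): 18 ≈ 7 + (p/100)(128 − 7), so p ≈ 100×(18 − 7)/(128 − 7) = 1100/121 = 9.09.
p = 9 reproduces all three channels after rounding.

9%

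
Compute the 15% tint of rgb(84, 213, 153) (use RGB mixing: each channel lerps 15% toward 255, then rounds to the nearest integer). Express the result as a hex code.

#6edba8

Lerp each channel 15% toward 255:
  R: 84 + 0.15×(255−84) = 84 + 25.65 = 109.65 → 110
  G: 213 + 6.3 = 219.3 → 219
  B: 153 + 0.15×(255−153) = 153 + 15.3 = 168.3 → 168
rgb(110, 219, 168) = #6edba8.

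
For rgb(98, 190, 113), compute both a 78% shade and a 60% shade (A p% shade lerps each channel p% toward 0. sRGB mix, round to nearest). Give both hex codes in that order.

#162A19, #274C2D

78% shade:
  R: 98 + 0.78×(0−98) = 98 − 76.44 = 21.56 → 22
  G: 190 + 0.78×(0−190) = 190 − 148.2 = 41.8 → 42
  B: 113 + 0.78×(0−113) = 113 − 88.14 = 24.86 → 25
  → #162A19
60% shade:
  R: 98 + 0.6×(0−98) = 98 − 58.8 = 39.2 → 39
  G: 190 − 114 = 76 → 76
  B: 113 − 67.8 = 45.2 → 45
  → #274C2D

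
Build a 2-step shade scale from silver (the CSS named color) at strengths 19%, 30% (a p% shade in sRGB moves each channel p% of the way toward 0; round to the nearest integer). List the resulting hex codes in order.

#9C9C9C, #868686

CSS silver is rgb(192, 192, 192).
19%: (192 − 36.48 = 155.52→156, 192 − 36.48 = 155.52→156, 192 − 36.48 = 155.52→156) → #9C9C9C
30%: (192 − 57.6 = 134.4→134, 192 − 57.6 = 134.4→134, 192 − 57.6 = 134.4→134) → #868686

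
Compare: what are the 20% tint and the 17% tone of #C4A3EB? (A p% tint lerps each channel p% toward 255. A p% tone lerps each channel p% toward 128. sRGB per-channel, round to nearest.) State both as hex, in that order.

#C4A3EB is rgb(196, 163, 235).
20% tint:
  R: 196 + 11.8 = 207.8 → 208
  G: 163 + 18.4 = 181.4 → 181
  B: 235 + 4 = 239 → 239
  → #D0B5EF
17% tone:
  R: 196 − 11.56 = 184.44 → 184
  G: 163 + 0.17×(128−163) = 163 − 5.95 = 157.05 → 157
  B: 235 + 0.17×(128−235) = 235 − 18.19 = 216.81 → 217
  → #B89DD9

#D0B5EF, #B89DD9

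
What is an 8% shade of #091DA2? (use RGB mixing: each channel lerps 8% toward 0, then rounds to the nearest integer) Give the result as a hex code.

#081B95

#091DA2 is rgb(9, 29, 162).
An 8% shade moves each channel 8% toward 0:
  R: 9 + 0.08×(0−9) = 9 − 0.72 = 8.28 → 8
  G: 29 + 0.08×(0−29) = 29 − 2.32 = 26.68 → 27
  B: 162 − 12.96 = 149.04 → 149
rgb(8, 27, 149) = #081B95.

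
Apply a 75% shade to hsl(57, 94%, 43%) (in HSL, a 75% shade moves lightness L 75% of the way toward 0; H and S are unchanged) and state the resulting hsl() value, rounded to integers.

L moves 75% from 43 toward 0: 43 − 32.25 = 10.75 → 11.
H and S are unchanged.

hsl(57, 94%, 11%)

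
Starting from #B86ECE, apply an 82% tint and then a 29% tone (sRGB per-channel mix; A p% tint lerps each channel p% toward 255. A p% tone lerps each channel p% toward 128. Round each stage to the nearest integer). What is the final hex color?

#B86ECE is rgb(184, 110, 206).
Per channel, c → c + 0.82(255 − c):
  R: 184 + 58.22 = 242.22 → 242
  G: 110 + 0.82×(255−110) = 110 + 118.9 = 228.9 → 229
  B: 206 + 40.18 = 246.18 → 246
After the tint: rgb(242, 229, 246) = #F2E5F6.
Lerp each channel 29% toward 128:
  R: 242 + 0.29×(128−242) = 242 − 33.06 = 208.94 → 209
  G: 229 + 0.29×(128−229) = 229 − 29.29 = 199.71 → 200
  B: 246 + 0.29×(128−246) = 246 − 34.22 = 211.78 → 212
rgb(209, 200, 212) = #D1C8D4.

#D1C8D4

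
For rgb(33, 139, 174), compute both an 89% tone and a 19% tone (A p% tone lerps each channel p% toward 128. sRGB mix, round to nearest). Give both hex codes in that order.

#768185, #3389a5

89% tone:
  R: 33 + 0.89×(128−33) = 33 + 84.55 = 117.55 → 118
  G: 139 + 0.89×(128−139) = 139 − 9.79 = 129.21 → 129
  B: 174 + 0.89×(128−174) = 174 − 40.94 = 133.06 → 133
  → #768185
19% tone:
  R: 33 + 0.19×(128−33) = 33 + 18.05 = 51.05 → 51
  G: 139 + 0.19×(128−139) = 139 − 2.09 = 136.91 → 137
  B: 174 − 8.74 = 165.26 → 165
  → #3389a5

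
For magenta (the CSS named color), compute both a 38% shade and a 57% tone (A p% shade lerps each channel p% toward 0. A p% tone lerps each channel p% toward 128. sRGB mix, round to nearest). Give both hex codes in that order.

#9E009E, #B749B7

CSS magenta is rgb(255, 0, 255).
38% shade:
  R: 255 + 0.38×(0−255) = 255 − 96.9 = 158.1 → 158
  G: 0 + 0.38×(0−0) = 0 + 0 = 0 → 0
  B: 255 + 0.38×(0−255) = 255 − 96.9 = 158.1 → 158
  → #9E009E
57% tone:
  R: 255 + 0.57×(128−255) = 255 − 72.39 = 182.61 → 183
  G: 0 + 0.57×(128−0) = 0 + 72.96 = 72.96 → 73
  B: 255 + 0.57×(128−255) = 255 − 72.39 = 182.61 → 183
  → #B749B7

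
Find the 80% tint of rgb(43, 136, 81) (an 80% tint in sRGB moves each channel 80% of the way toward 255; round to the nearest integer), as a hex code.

#D5E7DC

An 80% tint moves each channel 80% toward 255:
  R: 43 + 169.6 = 212.6 → 213
  G: 136 + 95.2 = 231.2 → 231
  B: 81 + 0.8×(255−81) = 81 + 139.2 = 220.2 → 220
rgb(213, 231, 220) = #D5E7DC.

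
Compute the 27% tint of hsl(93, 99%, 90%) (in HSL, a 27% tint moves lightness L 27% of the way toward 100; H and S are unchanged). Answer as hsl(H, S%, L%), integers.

hsl(93, 99%, 93%)

L moves 27% from 90 toward 100: 90 + 2.7 = 92.7 → 93.
H and S are unchanged.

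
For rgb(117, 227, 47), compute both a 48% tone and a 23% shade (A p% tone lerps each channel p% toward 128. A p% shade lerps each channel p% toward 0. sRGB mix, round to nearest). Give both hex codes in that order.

#7ab356, #5aaf24

48% tone:
  R: 117 + 5.28 = 122.28 → 122
  G: 227 + 0.48×(128−227) = 227 − 47.52 = 179.48 → 179
  B: 47 + 0.48×(128−47) = 47 + 38.88 = 85.88 → 86
  → #7ab356
23% shade:
  R: 117 + 0.23×(0−117) = 117 − 26.91 = 90.09 → 90
  G: 227 − 52.21 = 174.79 → 175
  B: 47 − 10.81 = 36.19 → 36
  → #5aaf24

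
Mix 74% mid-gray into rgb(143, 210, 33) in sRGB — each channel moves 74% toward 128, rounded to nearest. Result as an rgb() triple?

rgb(132, 149, 103)

Per channel, c → c + 0.74(128 − c):
  R: 143 + 0.74×(128−143) = 143 − 11.1 = 131.9 → 132
  G: 210 + 0.74×(128−210) = 210 − 60.68 = 149.32 → 149
  B: 33 + 70.3 = 103.3 → 103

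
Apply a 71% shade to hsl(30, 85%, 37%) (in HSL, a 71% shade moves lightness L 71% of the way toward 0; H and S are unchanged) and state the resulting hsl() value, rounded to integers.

hsl(30, 85%, 11%)

L moves 71% from 37 toward 0: 37 − 26.27 = 10.73 → 11.
H and S are unchanged.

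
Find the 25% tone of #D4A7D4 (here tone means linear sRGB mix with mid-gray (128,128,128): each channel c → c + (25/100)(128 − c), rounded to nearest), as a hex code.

#D4A7D4 is rgb(212, 167, 212).
A 25% tone moves each channel 25% toward 128:
  R: 212 − 21 = 191 → 191
  G: 167 − 9.75 = 157.25 → 157
  B: 212 + 0.25×(128−212) = 212 − 21 = 191 → 191
rgb(191, 157, 191) = #BF9DBF.

#BF9DBF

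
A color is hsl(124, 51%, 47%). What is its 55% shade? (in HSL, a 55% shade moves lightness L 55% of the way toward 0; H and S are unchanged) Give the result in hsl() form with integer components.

hsl(124, 51%, 21%)

L moves 55% from 47 toward 0: 47 − 25.85 = 21.15 → 21.
H and S are unchanged.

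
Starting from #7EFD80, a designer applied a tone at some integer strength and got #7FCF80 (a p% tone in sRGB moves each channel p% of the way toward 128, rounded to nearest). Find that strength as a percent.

37%

#7EFD80 is rgb(126, 253, 128); #7FCF80 is rgb(127, 207, 128).
On the G channel (widest range): 207 ≈ 253 + (p/100)(128 − 253), so p ≈ 100×(207 − 253)/(128 − 253) = -4600/-125 = 36.80.
p = 37 reproduces all three channels after rounding.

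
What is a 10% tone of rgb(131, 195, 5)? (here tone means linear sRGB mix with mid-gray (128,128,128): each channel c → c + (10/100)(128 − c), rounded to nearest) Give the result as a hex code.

#83BC11

A 10% tone moves each channel 10% toward 128:
  R: 131 + 0.1×(128−131) = 131 − 0.3 = 130.7 → 131
  G: 195 + 0.1×(128−195) = 195 − 6.7 = 188.3 → 188
  B: 5 + 12.3 = 17.3 → 17
rgb(131, 188, 17) = #83BC11.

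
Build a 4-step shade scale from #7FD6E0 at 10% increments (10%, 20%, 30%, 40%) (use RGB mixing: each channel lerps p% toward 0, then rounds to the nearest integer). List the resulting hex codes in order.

#7FD6E0 is rgb(127, 214, 224).
10%: (127 − 12.7 = 114.3→114, 214 − 21.4 = 192.6→193, 224 − 22.4 = 201.6→202) → #72C1CA
20%: (127 − 25.4 = 101.6→102, 214 − 42.8 = 171.2→171, 224 − 44.8 = 179.2→179) → #66ABB3
30%: (127 − 38.1 = 88.9→89, 214 − 64.2 = 149.8→150, 224 − 67.2 = 156.8→157) → #59969D
40%: (127 − 50.8 = 76.2→76, 214 − 85.6 = 128.4→128, 224 − 89.6 = 134.4→134) → #4C8086

#72C1CA, #66ABB3, #59969D, #4C8086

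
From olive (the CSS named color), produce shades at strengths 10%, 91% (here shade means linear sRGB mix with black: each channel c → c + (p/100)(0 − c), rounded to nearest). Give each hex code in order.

CSS olive is rgb(128, 128, 0).
10%: (128 − 12.8 = 115.2→115, 128 − 12.8 = 115.2→115, 0→0) → #737300
91%: (128 − 116.48 = 11.52→12, 128 − 116.48 = 11.52→12, 0→0) → #0c0c00

#737300, #0c0c00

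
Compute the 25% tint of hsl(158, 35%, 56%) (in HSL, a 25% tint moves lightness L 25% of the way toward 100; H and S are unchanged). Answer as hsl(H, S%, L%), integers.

L moves 25% from 56 toward 100: 56 + 11 = 67 → 67.
H and S are unchanged.

hsl(158, 35%, 67%)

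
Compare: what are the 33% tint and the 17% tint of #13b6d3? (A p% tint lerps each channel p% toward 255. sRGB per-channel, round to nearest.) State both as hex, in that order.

#13b6d3 is rgb(19, 182, 211).
33% tint:
  R: 19 + 77.88 = 96.88 → 97
  G: 182 + 0.33×(255−182) = 182 + 24.09 = 206.09 → 206
  B: 211 + 14.52 = 225.52 → 226
  → #61cee2
17% tint:
  R: 19 + 0.17×(255−19) = 19 + 40.12 = 59.12 → 59
  G: 182 + 12.41 = 194.41 → 194
  B: 211 + 0.17×(255−211) = 211 + 7.48 = 218.48 → 218
  → #3bc2da

#61cee2, #3bc2da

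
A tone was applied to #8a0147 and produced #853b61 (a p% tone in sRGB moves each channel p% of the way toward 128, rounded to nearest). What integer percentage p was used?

46%

#8a0147 is rgb(138, 1, 71); #853b61 is rgb(133, 59, 97).
On the G channel (widest range): 59 ≈ 1 + (p/100)(128 − 1), so p ≈ 100×(59 − 1)/(128 − 1) = 5800/127 = 45.67.
p = 46 reproduces all three channels after rounding.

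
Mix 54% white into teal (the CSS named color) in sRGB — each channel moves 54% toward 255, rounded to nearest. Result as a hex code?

#8ac5c5

CSS teal is rgb(0, 128, 128).
Per channel, c → c + 0.54(255 − c):
  R: 0 + 0.54×(255−0) = 0 + 137.7 = 137.7 → 138
  G: 128 + 0.54×(255−128) = 128 + 68.58 = 196.58 → 197
  B: 128 + 68.58 = 196.58 → 197
rgb(138, 197, 197) = #8ac5c5.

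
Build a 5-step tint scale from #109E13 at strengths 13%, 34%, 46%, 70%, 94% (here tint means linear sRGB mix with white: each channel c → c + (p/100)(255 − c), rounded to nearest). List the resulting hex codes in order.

#2FAB32, #61BF63, #7ECB80, #B7E2B8, #F1F9F1

#109E13 is rgb(16, 158, 19).
13%: (16 + 31.07 = 47.07→47, 158 + 12.61 = 170.61→171, 19 + 30.68 = 49.68→50) → #2FAB32
34%: (16 + 81.26 = 97.26→97, 158 + 32.98 = 190.98→191, 19 + 80.24 = 99.24→99) → #61BF63
46%: (16 + 109.94 = 125.94→126, 158 + 44.62 = 202.62→203, 19 + 108.56 = 127.56→128) → #7ECB80
70%: (16 + 167.3 = 183.3→183, 158 + 67.9 = 225.9→226, 19 + 165.2 = 184.2→184) → #B7E2B8
94%: (16 + 224.66 = 240.66→241, 158 + 91.18 = 249.18→249, 19 + 221.84 = 240.84→241) → #F1F9F1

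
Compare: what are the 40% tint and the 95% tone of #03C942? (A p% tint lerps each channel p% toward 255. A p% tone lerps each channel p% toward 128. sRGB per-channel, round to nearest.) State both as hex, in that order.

#03C942 is rgb(3, 201, 66).
40% tint:
  R: 3 + 100.8 = 103.8 → 104
  G: 201 + 0.4×(255−201) = 201 + 21.6 = 222.6 → 223
  B: 66 + 75.6 = 141.6 → 142
  → #68DF8E
95% tone:
  R: 3 + 118.75 = 121.75 → 122
  G: 201 − 69.35 = 131.65 → 132
  B: 66 + 58.9 = 124.9 → 125
  → #7A847D

#68DF8E, #7A847D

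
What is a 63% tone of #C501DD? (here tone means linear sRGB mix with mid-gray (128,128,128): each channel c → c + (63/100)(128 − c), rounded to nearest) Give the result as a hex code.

#9A51A2

#C501DD is rgb(197, 1, 221).
Per channel, c → c + 0.63(128 − c):
  R: 197 + 0.63×(128−197) = 197 − 43.47 = 153.53 → 154
  G: 1 + 80.01 = 81.01 → 81
  B: 221 + 0.63×(128−221) = 221 − 58.59 = 162.41 → 162
rgb(154, 81, 162) = #9A51A2.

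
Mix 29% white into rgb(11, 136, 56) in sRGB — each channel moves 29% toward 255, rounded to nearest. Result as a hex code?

#52ab72

Lerp each channel 29% toward 255:
  R: 11 + 0.29×(255−11) = 11 + 70.76 = 81.76 → 82
  G: 136 + 34.51 = 170.51 → 171
  B: 56 + 57.71 = 113.71 → 114
rgb(82, 171, 114) = #52ab72.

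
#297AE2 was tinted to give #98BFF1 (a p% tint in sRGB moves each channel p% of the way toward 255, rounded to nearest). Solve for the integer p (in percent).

52%

#297AE2 is rgb(41, 122, 226); #98BFF1 is rgb(152, 191, 241).
On the R channel (widest range): 152 ≈ 41 + (p/100)(255 − 41), so p ≈ 100×(152 − 41)/(255 − 41) = 11100/214 = 51.87.
p = 52 reproduces all three channels after rounding.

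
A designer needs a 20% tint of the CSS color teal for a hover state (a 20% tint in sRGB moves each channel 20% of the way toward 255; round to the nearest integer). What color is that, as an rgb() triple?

CSS teal is rgb(0, 128, 128).
A 20% tint moves each channel 20% toward 255:
  R: 0 + 0.2×(255−0) = 0 + 51 = 51 → 51
  G: 128 + 25.4 = 153.4 → 153
  B: 128 + 0.2×(255−128) = 128 + 25.4 = 153.4 → 153

rgb(51, 153, 153)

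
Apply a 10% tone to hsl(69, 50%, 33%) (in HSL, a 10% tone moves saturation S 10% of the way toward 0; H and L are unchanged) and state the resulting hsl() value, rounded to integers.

hsl(69, 45%, 33%)

S moves 10% from 50 toward 0: 50 − 5 = 45 → 45.
H and L are unchanged.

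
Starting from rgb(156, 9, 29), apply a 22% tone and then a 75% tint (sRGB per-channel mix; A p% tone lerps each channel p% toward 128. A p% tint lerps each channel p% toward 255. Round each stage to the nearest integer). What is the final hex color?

#E5C8CC

Lerp each channel 22% toward 128:
  R: 156 + 0.22×(128−156) = 156 − 6.16 = 149.84 → 150
  G: 9 + 0.22×(128−9) = 9 + 26.18 = 35.18 → 35
  B: 29 + 0.22×(128−29) = 29 + 21.78 = 50.78 → 51
After the tone: rgb(150, 35, 51) = #962333.
Lerp each channel 75% toward 255:
  R: 150 + 0.75×(255−150) = 150 + 78.75 = 228.75 → 229
  G: 35 + 0.75×(255−35) = 35 + 165 = 200 → 200
  B: 51 + 153 = 204 → 204
rgb(229, 200, 204) = #E5C8CC.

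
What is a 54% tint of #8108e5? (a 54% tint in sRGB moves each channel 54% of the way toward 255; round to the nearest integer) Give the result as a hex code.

#8108e5 is rgb(129, 8, 229).
Lerp each channel 54% toward 255:
  R: 129 + 0.54×(255−129) = 129 + 68.04 = 197.04 → 197
  G: 8 + 133.38 = 141.38 → 141
  B: 229 + 14.04 = 243.04 → 243
rgb(197, 141, 243) = #c58df3.

#c58df3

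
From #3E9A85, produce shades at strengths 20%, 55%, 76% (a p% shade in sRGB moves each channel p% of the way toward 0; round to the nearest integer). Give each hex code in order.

#3E9A85 is rgb(62, 154, 133).
20%: (62 − 12.4 = 49.6→50, 154 − 30.8 = 123.2→123, 133 − 26.6 = 106.4→106) → #327B6A
55%: (62 − 34.1 = 27.9→28, 154 − 84.7 = 69.3→69, 133 − 73.15 = 59.85→60) → #1C453C
76%: (62 − 47.12 = 14.88→15, 154 − 117.04 = 36.96→37, 133 − 101.08 = 31.92→32) → #0F2520

#327B6A, #1C453C, #0F2520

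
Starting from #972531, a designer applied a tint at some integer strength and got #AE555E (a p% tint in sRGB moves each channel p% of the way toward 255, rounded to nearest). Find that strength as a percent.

#972531 is rgb(151, 37, 49); #AE555E is rgb(174, 85, 94).
On the G channel (widest range): 85 ≈ 37 + (p/100)(255 − 37), so p ≈ 100×(85 − 37)/(255 − 37) = 4800/218 = 22.02.
p = 22 reproduces all three channels after rounding.

22%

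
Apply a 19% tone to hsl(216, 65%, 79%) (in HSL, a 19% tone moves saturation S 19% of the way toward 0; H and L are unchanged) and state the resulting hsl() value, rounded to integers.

hsl(216, 53%, 79%)

S moves 19% from 65 toward 0: 65 − 12.35 = 52.65 → 53.
H and L are unchanged.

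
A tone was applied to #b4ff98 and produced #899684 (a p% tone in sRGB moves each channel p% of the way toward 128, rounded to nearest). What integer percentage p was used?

83%

#b4ff98 is rgb(180, 255, 152); #899684 is rgb(137, 150, 132).
On the G channel (widest range): 150 ≈ 255 + (p/100)(128 − 255), so p ≈ 100×(150 − 255)/(128 − 255) = -10500/-127 = 82.68.
p = 83 reproduces all three channels after rounding.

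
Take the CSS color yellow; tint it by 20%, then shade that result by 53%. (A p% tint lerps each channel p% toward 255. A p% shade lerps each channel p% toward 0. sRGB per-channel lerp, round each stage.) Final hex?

#787818

CSS yellow is rgb(255, 255, 0).
A 20% tint moves each channel 20% toward 255:
  R: 255 + 0.2×(255−255) = 255 + 0 = 255 → 255
  G: 255 + 0.2×(255−255) = 255 + 0 = 255 → 255
  B: 0 + 0.2×(255−0) = 0 + 51 = 51 → 51
After the tint: rgb(255, 255, 51) = #FFFF33.
A 53% shade moves each channel 53% toward 0:
  R: 255 + 0.53×(0−255) = 255 − 135.15 = 119.85 → 120
  G: 255 − 135.15 = 119.85 → 120
  B: 51 − 27.03 = 23.97 → 24
rgb(120, 120, 24) = #787818.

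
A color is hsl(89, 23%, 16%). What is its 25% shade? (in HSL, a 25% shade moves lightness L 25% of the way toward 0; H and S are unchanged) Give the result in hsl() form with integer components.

L moves 25% from 16 toward 0: 16 − 4 = 12 → 12.
H and S are unchanged.

hsl(89, 23%, 12%)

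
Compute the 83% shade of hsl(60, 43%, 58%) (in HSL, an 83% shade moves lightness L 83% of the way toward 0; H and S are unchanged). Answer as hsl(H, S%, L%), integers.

L moves 83% from 58 toward 0: 58 − 48.14 = 9.86 → 10.
H and S are unchanged.

hsl(60, 43%, 10%)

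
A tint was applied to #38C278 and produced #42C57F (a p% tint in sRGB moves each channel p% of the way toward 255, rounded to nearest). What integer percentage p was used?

#38C278 is rgb(56, 194, 120); #42C57F is rgb(66, 197, 127).
On the R channel (widest range): 66 ≈ 56 + (p/100)(255 − 56), so p ≈ 100×(66 − 56)/(255 − 56) = 1000/199 = 5.03.
p = 5 reproduces all three channels after rounding.

5%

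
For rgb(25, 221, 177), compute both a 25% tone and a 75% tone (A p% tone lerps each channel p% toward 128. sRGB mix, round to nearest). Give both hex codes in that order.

25% tone:
  R: 25 + 25.75 = 50.75 → 51
  G: 221 − 23.25 = 197.75 → 198
  B: 177 + 0.25×(128−177) = 177 − 12.25 = 164.75 → 165
  → #33c6a5
75% tone:
  R: 25 + 77.25 = 102.25 → 102
  G: 221 − 69.75 = 151.25 → 151
  B: 177 + 0.75×(128−177) = 177 − 36.75 = 140.25 → 140
  → #66978c

#33c6a5, #66978c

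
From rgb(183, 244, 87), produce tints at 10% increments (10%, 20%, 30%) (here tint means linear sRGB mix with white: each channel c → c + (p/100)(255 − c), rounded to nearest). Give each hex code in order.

10%: (183 + 7.2 = 190.2→190, 244 + 1.1 = 245.1→245, 87 + 16.8 = 103.8→104) → #BEF568
20%: (183 + 14.4 = 197.4→197, 244 + 2.2 = 246.2→246, 87 + 33.6 = 120.6→121) → #C5F679
30%: (183 + 21.6 = 204.6→205, 244 + 3.3 = 247.3→247, 87 + 50.4 = 137.4→137) → #CDF789

#BEF568, #C5F679, #CDF789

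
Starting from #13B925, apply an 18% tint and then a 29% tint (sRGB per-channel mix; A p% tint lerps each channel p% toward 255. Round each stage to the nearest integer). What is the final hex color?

#13B925 is rgb(19, 185, 37).
An 18% tint moves each channel 18% toward 255:
  R: 19 + 0.18×(255−19) = 19 + 42.48 = 61.48 → 61
  G: 185 + 12.6 = 197.6 → 198
  B: 37 + 39.24 = 76.24 → 76
After the tint: rgb(61, 198, 76) = #3DC64C.
A 29% tint moves each channel 29% toward 255:
  R: 61 + 0.29×(255−61) = 61 + 56.26 = 117.26 → 117
  G: 198 + 0.29×(255−198) = 198 + 16.53 = 214.53 → 215
  B: 76 + 51.91 = 127.91 → 128
rgb(117, 215, 128) = #75D780.

#75D780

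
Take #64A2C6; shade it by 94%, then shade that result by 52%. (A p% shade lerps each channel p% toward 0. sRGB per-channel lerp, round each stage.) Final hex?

#030506

#64A2C6 is rgb(100, 162, 198).
A 94% shade moves each channel 94% toward 0:
  R: 100 − 94 = 6 → 6
  G: 162 + 0.94×(0−162) = 162 − 152.28 = 9.72 → 10
  B: 198 − 186.12 = 11.88 → 12
After the shade: rgb(6, 10, 12) = #060A0C.
A 52% shade moves each channel 52% toward 0:
  R: 6 − 3.12 = 2.88 → 3
  G: 10 + 0.52×(0−10) = 10 − 5.2 = 4.8 → 5
  B: 12 + 0.52×(0−12) = 12 − 6.24 = 5.76 → 6
rgb(3, 5, 6) = #030506.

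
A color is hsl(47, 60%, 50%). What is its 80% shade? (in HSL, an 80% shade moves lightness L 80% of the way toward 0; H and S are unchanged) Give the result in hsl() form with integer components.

hsl(47, 60%, 10%)

L moves 80% from 50 toward 0: 50 − 40 = 10 → 10.
H and S are unchanged.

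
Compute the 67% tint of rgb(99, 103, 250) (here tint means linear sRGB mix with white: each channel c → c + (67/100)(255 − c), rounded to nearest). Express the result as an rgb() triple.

rgb(204, 205, 253)

A 67% tint moves each channel 67% toward 255:
  R: 99 + 0.67×(255−99) = 99 + 104.52 = 203.52 → 204
  G: 103 + 0.67×(255−103) = 103 + 101.84 = 204.84 → 205
  B: 250 + 3.35 = 253.35 → 253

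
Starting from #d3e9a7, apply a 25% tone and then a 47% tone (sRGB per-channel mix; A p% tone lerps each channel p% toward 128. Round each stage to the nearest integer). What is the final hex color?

#a1aa8f

#d3e9a7 is rgb(211, 233, 167).
Lerp each channel 25% toward 128:
  R: 211 + 0.25×(128−211) = 211 − 20.75 = 190.25 → 190
  G: 233 + 0.25×(128−233) = 233 − 26.25 = 206.75 → 207
  B: 167 + 0.25×(128−167) = 167 − 9.75 = 157.25 → 157
After the tone: rgb(190, 207, 157) = #becf9d.
Per channel, c → c + 0.47(128 − c):
  R: 190 − 29.14 = 160.86 → 161
  G: 207 + 0.47×(128−207) = 207 − 37.13 = 169.87 → 170
  B: 157 − 13.63 = 143.37 → 143
rgb(161, 170, 143) = #a1aa8f.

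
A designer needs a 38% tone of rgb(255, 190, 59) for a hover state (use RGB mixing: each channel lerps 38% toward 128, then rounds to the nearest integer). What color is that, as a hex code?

Per channel, c → c + 0.38(128 − c):
  R: 255 − 48.26 = 206.74 → 207
  G: 190 + 0.38×(128−190) = 190 − 23.56 = 166.44 → 166
  B: 59 + 0.38×(128−59) = 59 + 26.22 = 85.22 → 85
rgb(207, 166, 85) = #CFA655.

#CFA655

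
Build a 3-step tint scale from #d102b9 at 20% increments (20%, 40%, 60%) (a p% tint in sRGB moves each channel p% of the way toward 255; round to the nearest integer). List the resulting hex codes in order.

#d102b9 is rgb(209, 2, 185).
20%: (209 + 9.2 = 218.2→218, 2 + 50.6 = 52.6→53, 185 + 14 = 199→199) → #da35c7
40%: (209 + 18.4 = 227.4→227, 2 + 101.2 = 103.2→103, 185 + 28 = 213→213) → #e367d5
60%: (209 + 27.6 = 236.6→237, 2 + 151.8 = 153.8→154, 185 + 42 = 227→227) → #ed9ae3

#da35c7, #e367d5, #ed9ae3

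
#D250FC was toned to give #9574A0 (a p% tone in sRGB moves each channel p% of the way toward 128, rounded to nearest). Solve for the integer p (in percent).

74%

#D250FC is rgb(210, 80, 252); #9574A0 is rgb(149, 116, 160).
On the B channel (widest range): 160 ≈ 252 + (p/100)(128 − 252), so p ≈ 100×(160 − 252)/(128 − 252) = -9200/-124 = 74.19.
p = 74 reproduces all three channels after rounding.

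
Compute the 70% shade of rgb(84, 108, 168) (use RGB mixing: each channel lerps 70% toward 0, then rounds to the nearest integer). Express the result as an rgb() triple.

A 70% shade moves each channel 70% toward 0:
  R: 84 + 0.7×(0−84) = 84 − 58.8 = 25.2 → 25
  G: 108 − 75.6 = 32.4 → 32
  B: 168 − 117.6 = 50.4 → 50

rgb(25, 32, 50)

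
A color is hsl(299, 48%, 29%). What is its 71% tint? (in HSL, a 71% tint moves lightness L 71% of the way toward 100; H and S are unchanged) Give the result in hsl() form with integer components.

L moves 71% from 29 toward 100: 29 + 50.41 = 79.41 → 79.
H and S are unchanged.

hsl(299, 48%, 79%)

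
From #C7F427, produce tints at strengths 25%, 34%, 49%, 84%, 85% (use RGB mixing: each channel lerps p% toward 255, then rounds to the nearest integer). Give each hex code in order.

#C7F427 is rgb(199, 244, 39).
25%: (199 + 14 = 213→213, 244 + 2.75 = 246.75→247, 39 + 54 = 93→93) → #D5F75D
34%: (199 + 19.04 = 218.04→218, 244 + 3.74 = 247.74→248, 39 + 73.44 = 112.44→112) → #DAF870
49%: (199 + 27.44 = 226.44→226, 244 + 5.39 = 249.39→249, 39 + 105.84 = 144.84→145) → #E2F991
84%: (199 + 47.04 = 246.04→246, 244 + 9.24 = 253.24→253, 39 + 181.44 = 220.44→220) → #F6FDDC
85%: (199 + 47.6 = 246.6→247, 244 + 9.35 = 253.35→253, 39 + 183.6 = 222.6→223) → #F7FDDF

#D5F75D, #DAF870, #E2F991, #F6FDDC, #F7FDDF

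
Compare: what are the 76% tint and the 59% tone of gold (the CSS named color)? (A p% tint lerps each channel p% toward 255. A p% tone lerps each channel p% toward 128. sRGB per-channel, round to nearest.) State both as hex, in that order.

CSS gold is rgb(255, 215, 0).
76% tint:
  R: 255 + 0.76×(255−255) = 255 + 0 = 255 → 255
  G: 215 + 30.4 = 245.4 → 245
  B: 0 + 0.76×(255−0) = 0 + 193.8 = 193.8 → 194
  → #FFF5C2
59% tone:
  R: 255 + 0.59×(128−255) = 255 − 74.93 = 180.07 → 180
  G: 215 − 51.33 = 163.67 → 164
  B: 0 + 0.59×(128−0) = 0 + 75.52 = 75.52 → 76
  → #B4A44C

#FFF5C2, #B4A44C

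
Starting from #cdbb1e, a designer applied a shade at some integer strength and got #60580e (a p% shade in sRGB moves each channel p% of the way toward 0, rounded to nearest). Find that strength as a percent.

#cdbb1e is rgb(205, 187, 30); #60580e is rgb(96, 88, 14).
On the R channel (widest range): 96 ≈ 205 + (p/100)(0 − 205), so p ≈ 100×(96 − 205)/(0 − 205) = -10900/-205 = 53.17.
p = 53 reproduces all three channels after rounding.

53%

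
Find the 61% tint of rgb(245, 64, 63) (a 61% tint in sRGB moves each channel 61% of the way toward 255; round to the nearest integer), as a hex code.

#FBB5B4

Lerp each channel 61% toward 255:
  R: 245 + 0.61×(255−245) = 245 + 6.1 = 251.1 → 251
  G: 64 + 0.61×(255−64) = 64 + 116.51 = 180.51 → 181
  B: 63 + 117.12 = 180.12 → 180
rgb(251, 181, 180) = #FBB5B4.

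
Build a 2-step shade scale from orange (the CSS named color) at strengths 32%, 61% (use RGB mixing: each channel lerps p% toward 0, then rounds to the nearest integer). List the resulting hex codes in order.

CSS orange is rgb(255, 165, 0).
32%: (255 − 81.6 = 173.4→173, 165 − 52.8 = 112.2→112, 0→0) → #AD7000
61%: (255 − 155.55 = 99.45→99, 165 − 100.65 = 64.35→64, 0→0) → #634000

#AD7000, #634000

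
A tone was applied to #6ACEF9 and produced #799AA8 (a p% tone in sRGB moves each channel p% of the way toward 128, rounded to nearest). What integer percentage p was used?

67%

#6ACEF9 is rgb(106, 206, 249); #799AA8 is rgb(121, 154, 168).
On the B channel (widest range): 168 ≈ 249 + (p/100)(128 − 249), so p ≈ 100×(168 − 249)/(128 − 249) = -8100/-121 = 66.94.
p = 67 reproduces all three channels after rounding.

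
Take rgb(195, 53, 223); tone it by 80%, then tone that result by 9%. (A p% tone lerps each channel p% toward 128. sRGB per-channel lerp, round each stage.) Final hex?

#8c7291

Per channel, c → c + 0.8(128 − c):
  R: 195 + 0.8×(128−195) = 195 − 53.6 = 141.4 → 141
  G: 53 + 0.8×(128−53) = 53 + 60 = 113 → 113
  B: 223 + 0.8×(128−223) = 223 − 76 = 147 → 147
After the tone: rgb(141, 113, 147) = #8d7193.
Lerp each channel 9% toward 128:
  R: 141 + 0.09×(128−141) = 141 − 1.17 = 139.83 → 140
  G: 113 + 0.09×(128−113) = 113 + 1.35 = 114.35 → 114
  B: 147 + 0.09×(128−147) = 147 − 1.71 = 145.29 → 145
rgb(140, 114, 145) = #8c7291.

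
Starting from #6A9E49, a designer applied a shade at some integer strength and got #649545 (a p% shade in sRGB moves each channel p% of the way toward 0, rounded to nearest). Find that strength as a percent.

6%

#6A9E49 is rgb(106, 158, 73); #649545 is rgb(100, 149, 69).
On the G channel (widest range): 149 ≈ 158 + (p/100)(0 − 158), so p ≈ 100×(149 − 158)/(0 − 158) = -900/-158 = 5.70.
p = 6 reproduces all three channels after rounding.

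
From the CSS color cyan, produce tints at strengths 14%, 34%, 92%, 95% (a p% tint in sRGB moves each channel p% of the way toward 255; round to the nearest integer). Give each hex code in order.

#24ffff, #57ffff, #ebffff, #f2ffff

CSS cyan is rgb(0, 255, 255).
14%: (0 + 35.7 = 35.7→36, 255→255, 255→255) → #24ffff
34%: (0 + 86.7 = 86.7→87, 255→255, 255→255) → #57ffff
92%: (0 + 234.6 = 234.6→235, 255→255, 255→255) → #ebffff
95%: (0 + 242.25 = 242.25→242, 255→255, 255→255) → #f2ffff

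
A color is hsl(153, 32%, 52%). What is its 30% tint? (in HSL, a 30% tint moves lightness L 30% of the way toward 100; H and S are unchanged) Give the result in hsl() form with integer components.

L moves 30% from 52 toward 100: 52 + 14.4 = 66.4 → 66.
H and S are unchanged.

hsl(153, 32%, 66%)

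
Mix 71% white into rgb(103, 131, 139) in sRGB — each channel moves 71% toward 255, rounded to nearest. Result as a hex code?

Lerp each channel 71% toward 255:
  R: 103 + 107.92 = 210.92 → 211
  G: 131 + 0.71×(255−131) = 131 + 88.04 = 219.04 → 219
  B: 139 + 0.71×(255−139) = 139 + 82.36 = 221.36 → 221
rgb(211, 219, 221) = #D3DBDD.

#D3DBDD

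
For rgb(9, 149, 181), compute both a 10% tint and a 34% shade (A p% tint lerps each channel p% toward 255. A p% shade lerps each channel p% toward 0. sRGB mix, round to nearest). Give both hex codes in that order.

10% tint:
  R: 9 + 24.6 = 33.6 → 34
  G: 149 + 0.1×(255−149) = 149 + 10.6 = 159.6 → 160
  B: 181 + 7.4 = 188.4 → 188
  → #22A0BC
34% shade:
  R: 9 + 0.34×(0−9) = 9 − 3.06 = 5.94 → 6
  G: 149 + 0.34×(0−149) = 149 − 50.66 = 98.34 → 98
  B: 181 − 61.54 = 119.46 → 119
  → #066277

#22A0BC, #066277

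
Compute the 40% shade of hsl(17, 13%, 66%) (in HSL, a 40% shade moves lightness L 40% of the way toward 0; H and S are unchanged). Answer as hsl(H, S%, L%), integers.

hsl(17, 13%, 40%)

L moves 40% from 66 toward 0: 66 − 26.4 = 39.6 → 40.
H and S are unchanged.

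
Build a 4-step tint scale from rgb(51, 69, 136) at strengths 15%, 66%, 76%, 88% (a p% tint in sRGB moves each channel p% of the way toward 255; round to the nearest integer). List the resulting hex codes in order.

#52619a, #bac0d7, #ced2e2, #e7e9f1

15%: (51 + 30.6 = 81.6→82, 69 + 27.9 = 96.9→97, 136 + 17.85 = 153.85→154) → #52619a
66%: (51 + 134.64 = 185.64→186, 69 + 122.76 = 191.76→192, 136 + 78.54 = 214.54→215) → #bac0d7
76%: (51 + 155.04 = 206.04→206, 69 + 141.36 = 210.36→210, 136 + 90.44 = 226.44→226) → #ced2e2
88%: (51 + 179.52 = 230.52→231, 69 + 163.68 = 232.68→233, 136 + 104.72 = 240.72→241) → #e7e9f1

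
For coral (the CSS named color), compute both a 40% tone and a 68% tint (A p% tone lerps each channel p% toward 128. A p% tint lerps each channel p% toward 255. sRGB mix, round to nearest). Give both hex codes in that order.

CSS coral is rgb(255, 127, 80).
40% tone:
  R: 255 − 50.8 = 204.2 → 204
  G: 127 + 0.4 = 127.4 → 127
  B: 80 + 0.4×(128−80) = 80 + 19.2 = 99.2 → 99
  → #CC7F63
68% tint:
  R: 255 + 0 = 255 → 255
  G: 127 + 87.04 = 214.04 → 214
  B: 80 + 0.68×(255−80) = 80 + 119 = 199 → 199
  → #FFD6C7

#CC7F63, #FFD6C7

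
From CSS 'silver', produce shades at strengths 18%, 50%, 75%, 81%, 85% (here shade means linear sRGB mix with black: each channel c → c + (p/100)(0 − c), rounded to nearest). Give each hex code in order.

CSS silver is rgb(192, 192, 192).
18%: (192 − 34.56 = 157.44→157, 192 − 34.56 = 157.44→157, 192 − 34.56 = 157.44→157) → #9d9d9d
50%: (192 − 96 = 96→96, 192 − 96 = 96→96, 192 − 96 = 96→96) → #606060
75%: (192 − 144 = 48→48, 192 − 144 = 48→48, 192 − 144 = 48→48) → #303030
81%: (192 − 155.52 = 36.48→36, 192 − 155.52 = 36.48→36, 192 − 155.52 = 36.48→36) → #242424
85%: (192 − 163.2 = 28.8→29, 192 − 163.2 = 28.8→29, 192 − 163.2 = 28.8→29) → #1d1d1d

#9d9d9d, #606060, #303030, #242424, #1d1d1d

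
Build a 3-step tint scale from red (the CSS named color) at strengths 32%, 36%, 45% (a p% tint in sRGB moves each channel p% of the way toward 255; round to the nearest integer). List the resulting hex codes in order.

CSS red is rgb(255, 0, 0).
32%: (255→255, 0 + 81.6 = 81.6→82, 0 + 81.6 = 81.6→82) → #FF5252
36%: (255→255, 0 + 91.8 = 91.8→92, 0 + 91.8 = 91.8→92) → #FF5C5C
45%: (255→255, 0 + 114.75 = 114.75→115, 0 + 114.75 = 114.75→115) → #FF7373

#FF5252, #FF5C5C, #FF7373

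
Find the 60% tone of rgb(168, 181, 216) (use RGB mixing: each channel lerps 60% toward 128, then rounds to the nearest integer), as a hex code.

#9095A3

A 60% tone moves each channel 60% toward 128:
  R: 168 + 0.6×(128−168) = 168 − 24 = 144 → 144
  G: 181 + 0.6×(128−181) = 181 − 31.8 = 149.2 → 149
  B: 216 + 0.6×(128−216) = 216 − 52.8 = 163.2 → 163
rgb(144, 149, 163) = #9095A3.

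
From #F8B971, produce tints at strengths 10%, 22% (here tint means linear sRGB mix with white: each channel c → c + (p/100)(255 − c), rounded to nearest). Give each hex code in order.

#F8B971 is rgb(248, 185, 113).
10%: (248 + 0.7 = 248.7→249, 185 + 7 = 192→192, 113 + 14.2 = 127.2→127) → #F9C07F
22%: (248 + 1.54 = 249.54→250, 185 + 15.4 = 200.4→200, 113 + 31.24 = 144.24→144) → #FAC890

#F9C07F, #FAC890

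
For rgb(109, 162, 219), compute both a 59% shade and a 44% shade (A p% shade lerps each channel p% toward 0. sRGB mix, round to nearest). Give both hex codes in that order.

59% shade:
  R: 109 − 64.31 = 44.69 → 45
  G: 162 − 95.58 = 66.42 → 66
  B: 219 − 129.21 = 89.79 → 90
  → #2D425A
44% shade:
  R: 109 + 0.44×(0−109) = 109 − 47.96 = 61.04 → 61
  G: 162 − 71.28 = 90.72 → 91
  B: 219 + 0.44×(0−219) = 219 − 96.36 = 122.64 → 123
  → #3D5B7B

#2D425A, #3D5B7B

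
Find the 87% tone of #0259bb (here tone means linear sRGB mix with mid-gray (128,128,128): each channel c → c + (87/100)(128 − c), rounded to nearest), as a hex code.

#707b88

#0259bb is rgb(2, 89, 187).
Per channel, c → c + 0.87(128 − c):
  R: 2 + 109.62 = 111.62 → 112
  G: 89 + 33.93 = 122.93 → 123
  B: 187 − 51.33 = 135.67 → 136
rgb(112, 123, 136) = #707b88.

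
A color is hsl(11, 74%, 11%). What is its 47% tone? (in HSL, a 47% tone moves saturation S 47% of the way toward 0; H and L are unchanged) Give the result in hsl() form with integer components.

S moves 47% from 74 toward 0: 74 − 34.78 = 39.22 → 39.
H and L are unchanged.

hsl(11, 39%, 11%)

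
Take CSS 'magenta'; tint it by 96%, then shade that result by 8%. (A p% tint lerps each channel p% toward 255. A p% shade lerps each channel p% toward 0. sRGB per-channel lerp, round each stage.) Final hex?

CSS magenta is rgb(255, 0, 255).
Lerp each channel 96% toward 255:
  R: 255 + 0 = 255 → 255
  G: 0 + 0.96×(255−0) = 0 + 244.8 = 244.8 → 245
  B: 255 + 0.96×(255−255) = 255 + 0 = 255 → 255
After the tint: rgb(255, 245, 255) = #FFF5FF.
Lerp each channel 8% toward 0:
  R: 255 − 20.4 = 234.6 → 235
  G: 245 − 19.6 = 225.4 → 225
  B: 255 + 0.08×(0−255) = 255 − 20.4 = 234.6 → 235
rgb(235, 225, 235) = #EBE1EB.

#EBE1EB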